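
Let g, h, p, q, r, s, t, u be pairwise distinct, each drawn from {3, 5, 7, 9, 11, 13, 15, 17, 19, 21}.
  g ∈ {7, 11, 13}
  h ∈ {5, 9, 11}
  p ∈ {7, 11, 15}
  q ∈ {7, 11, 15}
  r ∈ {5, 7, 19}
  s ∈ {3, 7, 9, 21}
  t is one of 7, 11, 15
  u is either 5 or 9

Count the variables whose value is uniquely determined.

p, q, t share exactly the 3 values {7, 11, 15}; by pigeonhole those values go to them, so strike 7, 11, 15 from g, h, r, s.
That leaves g = 13.
h and u between them cover only {5, 9} — a naked pair. Remove those values from r, s.
r's domain is down to {19}, so r = 19.
Determined: g=13, r=19. The other variables each still have more than one consistent value. That makes 2.

2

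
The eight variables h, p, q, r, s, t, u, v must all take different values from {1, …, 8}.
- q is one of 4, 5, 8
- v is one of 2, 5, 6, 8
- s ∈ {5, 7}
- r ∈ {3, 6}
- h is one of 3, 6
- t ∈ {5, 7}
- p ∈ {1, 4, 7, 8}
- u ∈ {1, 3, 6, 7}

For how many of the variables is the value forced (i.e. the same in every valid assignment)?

2

The 8 variables draw from only 8 values {1, 2, 3, 4, 5, 6, 7, 8}, so each is used; only v can be 2, hence v = 2.
h and r between them cover only {3, 6} — a naked pair. Remove those values from u.
s and t between them cover only {5, 7} — a naked pair. Remove those values from p, q, u.
u's domain is down to {1}, so u = 1. Strike 1 from p.
Determined: u=1, v=2. The other variables each still have more than one consistent value. That makes 2.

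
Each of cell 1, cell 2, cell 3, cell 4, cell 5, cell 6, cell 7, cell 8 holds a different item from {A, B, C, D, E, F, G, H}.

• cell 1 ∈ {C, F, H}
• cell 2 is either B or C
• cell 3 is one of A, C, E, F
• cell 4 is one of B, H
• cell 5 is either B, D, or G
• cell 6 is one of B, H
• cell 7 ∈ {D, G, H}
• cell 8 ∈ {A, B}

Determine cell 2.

The 8 variables draw from only 8 values {A, B, C, D, E, F, G, H}, so each is used; only cell 3 can be E, hence cell 3 = E.
The 7 still-open variables together cover exactly {A, B, C, D, F, G, H} — 7 values for 7 variables — and A appears only in cell 8's list, so cell 8 = A.
Among the 6 still-open variables, F fits only cell 1 (and all 6 values in {B, C, D, F, G, H} must be used), so cell 1 = F.
The 5 still-open variables draw from only 5 values {B, C, D, G, H}, so each is used; only cell 2 can be C, hence cell 2 = C.

C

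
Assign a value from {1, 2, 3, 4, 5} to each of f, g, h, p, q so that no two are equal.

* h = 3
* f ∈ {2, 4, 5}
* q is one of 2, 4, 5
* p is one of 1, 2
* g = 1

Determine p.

g has just one choice, so g = 1. Remove 1 from p.
So p = 2.

2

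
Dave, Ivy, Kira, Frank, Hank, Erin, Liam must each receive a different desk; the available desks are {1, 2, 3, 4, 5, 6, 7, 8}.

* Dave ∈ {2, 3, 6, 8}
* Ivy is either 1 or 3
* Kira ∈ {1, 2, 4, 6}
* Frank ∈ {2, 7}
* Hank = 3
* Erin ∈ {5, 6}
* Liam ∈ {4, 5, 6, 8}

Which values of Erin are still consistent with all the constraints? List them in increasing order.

5, 6

Hank has just one choice, so Hank = 3. Remove 3 from Dave, Ivy.
Ivy's domain is down to {1}, so Ivy = 1. Remove 1 from Kira.
No further eliminations apply; Erin can still be any of 5, 6.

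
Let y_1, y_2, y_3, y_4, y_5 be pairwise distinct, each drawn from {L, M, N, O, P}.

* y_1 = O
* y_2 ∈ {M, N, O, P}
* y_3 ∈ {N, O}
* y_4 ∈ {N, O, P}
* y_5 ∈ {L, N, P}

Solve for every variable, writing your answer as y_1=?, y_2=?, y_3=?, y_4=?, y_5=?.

y_1 must be O (only option left). So y_2, y_3, y_4 can't be O.
y_3's domain is down to {N}, so y_3 = N. Remove N from y_2, y_4, y_5.
y_4 has just one choice, so y_4 = P. So y_2, y_5 can't be P.
y_5 must be L (only option left).
That leaves y_2 = M.

y_1=O, y_2=M, y_3=N, y_4=P, y_5=L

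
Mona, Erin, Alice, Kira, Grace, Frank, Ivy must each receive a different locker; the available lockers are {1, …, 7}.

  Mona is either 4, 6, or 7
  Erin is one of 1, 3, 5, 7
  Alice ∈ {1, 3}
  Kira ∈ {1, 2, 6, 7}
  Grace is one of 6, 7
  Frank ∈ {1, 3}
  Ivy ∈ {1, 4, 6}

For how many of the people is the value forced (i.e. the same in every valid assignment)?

Among the 7 variables, 2 fits only Kira (and all 7 values in {1, 2, 3, 4, 5, 6, 7} must be used), so Kira = 2.
Among the 6 still-open variables, 5 fits only Erin (and all 6 values in {1, 3, 4, 5, 6, 7} must be used), so Erin = 5.
Alice and Frank between them cover only {1, 3} — a naked pair. Remove those values from Ivy.
Determined: Erin=5, Kira=2. The other people each still have more than one consistent value. That makes 2.

2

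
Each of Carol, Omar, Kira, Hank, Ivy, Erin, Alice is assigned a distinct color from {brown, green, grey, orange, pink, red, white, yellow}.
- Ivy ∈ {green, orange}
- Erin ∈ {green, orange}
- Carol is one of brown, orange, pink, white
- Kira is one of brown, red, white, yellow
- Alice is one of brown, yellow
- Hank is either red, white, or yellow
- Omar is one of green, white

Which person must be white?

The 7 variables draw from only 7 values {brown, green, orange, pink, red, white, yellow}, so each is used; only Carol can be pink, hence Carol = pink.
Ivy and Erin share exactly the 2 values {green, orange}; by pigeonhole those values go to them, so strike green, orange from Omar.
So white goes to Omar.

Omar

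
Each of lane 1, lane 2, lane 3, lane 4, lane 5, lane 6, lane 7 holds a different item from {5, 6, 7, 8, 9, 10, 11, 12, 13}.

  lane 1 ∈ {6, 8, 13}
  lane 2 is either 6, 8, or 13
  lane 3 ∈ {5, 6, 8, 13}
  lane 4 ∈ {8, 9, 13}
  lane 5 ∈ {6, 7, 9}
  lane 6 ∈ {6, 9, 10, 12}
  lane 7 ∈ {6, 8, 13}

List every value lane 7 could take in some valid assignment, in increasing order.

lane 1, lane 2, lane 7 share exactly the 3 values {6, 8, 13}; by pigeonhole those values go to them, so strike 6, 8, 13 from lane 3, lane 4, lane 5, lane 6.
lane 3 has just one choice, so lane 3 = 5.
lane 4's domain is down to {9}, so lane 4 = 9. So lane 5, lane 6 can't be 9.
lane 5 must be 7 (only option left).
No further eliminations apply; lane 7 can still be any of 6, 8, 13.

6, 8, 13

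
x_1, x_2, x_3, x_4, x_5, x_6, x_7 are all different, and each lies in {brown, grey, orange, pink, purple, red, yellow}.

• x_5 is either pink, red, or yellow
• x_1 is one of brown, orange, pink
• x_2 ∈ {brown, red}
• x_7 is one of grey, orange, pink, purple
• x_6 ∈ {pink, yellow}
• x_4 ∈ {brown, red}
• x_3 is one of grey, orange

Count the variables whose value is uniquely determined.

The 7 variables draw from only 7 values {brown, grey, orange, pink, purple, red, yellow}, so each is used; only x_7 can be purple, hence x_7 = purple.
The 6 still-open variables together cover exactly {brown, grey, orange, pink, red, yellow} — 6 values for 6 variables — and grey appears only in x_3's list, so x_3 = grey.
The 5 still-open variables draw from only 5 values {brown, orange, pink, red, yellow}, so each is used; only x_1 can be orange, hence x_1 = orange.
x_2 and x_4 share exactly the 2 values {brown, red}; by pigeonhole those values go to them, so strike brown, red from x_5.
Determined: x_1=orange, x_3=grey, x_7=purple. The other variables each still have more than one consistent value. That makes 3.

3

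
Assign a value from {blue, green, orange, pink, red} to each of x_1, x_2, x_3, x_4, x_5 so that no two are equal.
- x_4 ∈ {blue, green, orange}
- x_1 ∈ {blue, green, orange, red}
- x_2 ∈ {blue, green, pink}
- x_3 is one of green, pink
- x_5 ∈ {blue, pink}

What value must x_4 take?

orange

Among the 5 variables, red fits only x_1 (and all 5 values in {blue, green, orange, pink, red} must be used), so x_1 = red.
The 4 still-open variables together cover exactly {blue, green, orange, pink} — 4 values for 4 variables — and orange appears only in x_4's list, so x_4 = orange.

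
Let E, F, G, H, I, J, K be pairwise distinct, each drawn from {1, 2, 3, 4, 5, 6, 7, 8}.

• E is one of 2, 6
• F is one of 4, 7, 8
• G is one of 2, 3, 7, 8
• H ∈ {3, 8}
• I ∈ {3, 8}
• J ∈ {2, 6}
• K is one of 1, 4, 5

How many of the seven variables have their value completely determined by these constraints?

E and J share exactly the 2 values {2, 6}; by pigeonhole those values go to them, so strike 2, 6 from G.
H and I share exactly the 2 values {3, 8}; by pigeonhole those values go to them, so strike 3, 8 from F, G.
That leaves G = 7. Remove 7 from F.
F's domain is down to {4}, so F = 4. Eliminate 4 elsewhere: K.
Determined: F=4, G=7. The other variables each still have more than one consistent value. That makes 2.

2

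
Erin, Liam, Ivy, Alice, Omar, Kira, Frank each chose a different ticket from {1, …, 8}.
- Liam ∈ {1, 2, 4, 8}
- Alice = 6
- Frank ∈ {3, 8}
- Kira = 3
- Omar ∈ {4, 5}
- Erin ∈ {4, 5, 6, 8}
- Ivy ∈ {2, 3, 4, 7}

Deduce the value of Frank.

8

Alice has just one choice, so Alice = 6. Strike 6 from Erin.
That leaves Kira = 3. Strike 3 from Ivy, Frank.
So Frank = 8.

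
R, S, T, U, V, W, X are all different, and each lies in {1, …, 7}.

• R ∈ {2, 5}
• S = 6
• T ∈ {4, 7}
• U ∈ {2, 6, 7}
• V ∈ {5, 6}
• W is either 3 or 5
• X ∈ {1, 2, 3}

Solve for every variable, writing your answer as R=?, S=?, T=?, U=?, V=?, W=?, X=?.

S has just one choice, so S = 6. Strike 6 from U, V.
V has just one choice, so V = 5. Eliminate 5 elsewhere: R, W.
W must be 3 (only option left). So X can't be 3.
That leaves R = 2. Strike 2 from U, X.
That leaves U = 7. Strike 7 from T.
X's domain is down to {1}, so X = 1.
T must be 4 (only option left).

R=2, S=6, T=4, U=7, V=5, W=3, X=1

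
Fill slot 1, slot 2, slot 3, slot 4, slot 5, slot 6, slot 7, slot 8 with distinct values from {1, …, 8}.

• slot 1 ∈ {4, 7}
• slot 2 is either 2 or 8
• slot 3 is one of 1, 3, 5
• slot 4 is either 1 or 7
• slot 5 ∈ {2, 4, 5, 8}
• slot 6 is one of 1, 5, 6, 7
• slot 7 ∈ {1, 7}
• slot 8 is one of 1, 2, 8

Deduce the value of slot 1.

4

The 8 variables together cover exactly {1, 2, 3, 4, 5, 6, 7, 8} — 8 values for 8 variables — and 3 appears only in slot 3's list, so slot 3 = 3.
Among the 7 still-open variables, 6 fits only slot 6 (and all 7 values in {1, 2, 4, 5, 6, 7, 8} must be used), so slot 6 = 6.
The 6 still-open variables together cover exactly {1, 2, 4, 5, 7, 8} — 6 values for 6 variables — and 5 appears only in slot 5's list, so slot 5 = 5.
The 5 still-open variables together cover exactly {1, 2, 4, 7, 8} — 5 values for 5 variables — and 4 appears only in slot 1's list, so slot 1 = 4.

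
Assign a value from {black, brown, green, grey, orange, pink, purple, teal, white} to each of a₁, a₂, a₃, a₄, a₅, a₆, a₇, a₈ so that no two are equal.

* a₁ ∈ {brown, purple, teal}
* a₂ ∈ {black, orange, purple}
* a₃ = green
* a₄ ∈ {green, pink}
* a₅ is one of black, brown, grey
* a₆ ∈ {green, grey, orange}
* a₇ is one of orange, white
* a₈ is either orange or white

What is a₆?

a₃'s domain is down to {green}, so a₃ = green. So a₄, a₆ can't be green.
a₄ has just one choice, so a₄ = pink.
a₇ and a₈ between them cover only {orange, white} — a naked pair. Remove those values from a₂, a₆.
So a₆ = grey.

grey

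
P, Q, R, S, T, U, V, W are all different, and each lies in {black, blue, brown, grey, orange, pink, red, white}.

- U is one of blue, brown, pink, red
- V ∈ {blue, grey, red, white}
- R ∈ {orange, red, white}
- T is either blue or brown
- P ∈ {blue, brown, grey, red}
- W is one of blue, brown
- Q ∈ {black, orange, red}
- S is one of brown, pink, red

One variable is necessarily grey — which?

Among the 8 variables, black fits only Q (and all 8 values in {black, blue, brown, grey, orange, pink, red, white} must be used), so Q = black.
Among the 7 still-open variables, orange fits only R (and all 7 values in {blue, brown, grey, orange, pink, red, white} must be used), so R = orange.
The 6 still-open variables together cover exactly {blue, brown, grey, pink, red, white} — 6 values for 6 variables — and white appears only in V's list, so V = white.
Among the 5 still-open variables, grey fits only P (and all 5 values in {blue, brown, grey, pink, red} must be used), so P = grey.

P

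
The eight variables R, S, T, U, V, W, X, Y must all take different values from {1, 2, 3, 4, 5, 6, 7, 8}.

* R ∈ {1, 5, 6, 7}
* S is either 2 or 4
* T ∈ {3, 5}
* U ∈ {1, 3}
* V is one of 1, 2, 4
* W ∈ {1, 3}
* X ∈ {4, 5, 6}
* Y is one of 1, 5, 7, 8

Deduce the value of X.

The 8 variables draw from only 8 values {1, 2, 3, 4, 5, 6, 7, 8}, so each is used; only Y can be 8, hence Y = 8.
The 7 still-open variables draw from only 7 values {1, 2, 3, 4, 5, 6, 7}, so each is used; only R can be 7, hence R = 7.
The 6 still-open variables draw from only 6 values {1, 2, 3, 4, 5, 6}, so each is used; only X can be 6, hence X = 6.

6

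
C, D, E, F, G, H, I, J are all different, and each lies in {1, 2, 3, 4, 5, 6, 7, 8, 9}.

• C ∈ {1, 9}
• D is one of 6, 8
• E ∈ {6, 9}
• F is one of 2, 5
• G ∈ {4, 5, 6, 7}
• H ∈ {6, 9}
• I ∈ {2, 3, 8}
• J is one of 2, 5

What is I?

E and H between them cover only {6, 9} — a naked pair. Remove those values from C, D, G.
C must be 1 (only option left).
D has just one choice, so D = 8. Strike 8 from I.
The 2 variables F and J are confined to {2, 5}, which locks those values in; drop them from G, I.
So I = 3.

3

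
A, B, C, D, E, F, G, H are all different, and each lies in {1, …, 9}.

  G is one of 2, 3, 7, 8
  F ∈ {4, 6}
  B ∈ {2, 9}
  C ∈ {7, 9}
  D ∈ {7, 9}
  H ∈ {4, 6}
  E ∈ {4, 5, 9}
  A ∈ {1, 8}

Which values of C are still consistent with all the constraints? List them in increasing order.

C and D share exactly the 2 values {7, 9}; by pigeonhole those values go to them, so strike 7, 9 from B, E, G.
B's domain is down to {2}, so B = 2. So G can't be 2.
F and H between them cover only {4, 6} — a naked pair. Remove those values from E.
E has just one choice, so E = 5.
No further eliminations apply; C can still be any of 7, 9.

7, 9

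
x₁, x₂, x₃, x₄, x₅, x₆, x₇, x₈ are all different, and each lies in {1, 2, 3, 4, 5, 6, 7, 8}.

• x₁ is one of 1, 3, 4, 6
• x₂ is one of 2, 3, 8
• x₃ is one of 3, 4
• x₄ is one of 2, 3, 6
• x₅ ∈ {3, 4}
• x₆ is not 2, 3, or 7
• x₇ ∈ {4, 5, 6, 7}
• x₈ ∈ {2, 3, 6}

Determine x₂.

The 8 variables together cover exactly {1, 2, 3, 4, 5, 6, 7, 8} — 8 values for 8 variables — and 7 appears only in x₇'s list, so x₇ = 7.
The 7 still-open variables draw from only 7 values {1, 2, 3, 4, 5, 6, 8}, so each is used; only x₆ can be 5, hence x₆ = 5.
Among the 6 still-open variables, 1 fits only x₁ (and all 6 values in {1, 2, 3, 4, 6, 8} must be used), so x₁ = 1.
Among the 5 still-open variables, 8 fits only x₂ (and all 5 values in {2, 3, 4, 6, 8} must be used), so x₂ = 8.

8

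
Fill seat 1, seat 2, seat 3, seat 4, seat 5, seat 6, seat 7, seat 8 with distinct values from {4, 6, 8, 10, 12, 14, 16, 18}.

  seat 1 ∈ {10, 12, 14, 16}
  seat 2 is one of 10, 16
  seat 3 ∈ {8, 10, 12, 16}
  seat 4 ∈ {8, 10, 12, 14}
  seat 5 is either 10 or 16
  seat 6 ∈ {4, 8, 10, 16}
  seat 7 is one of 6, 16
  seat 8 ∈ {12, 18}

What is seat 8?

Among the 8 variables, 4 fits only seat 6 (and all 8 values in {4, 6, 8, 10, 12, 14, 16, 18} must be used), so seat 6 = 4.
The 7 still-open variables draw from only 7 values {6, 8, 10, 12, 14, 16, 18}, so each is used; only seat 7 can be 6, hence seat 7 = 6.
The 6 still-open variables draw from only 6 values {8, 10, 12, 14, 16, 18}, so each is used; only seat 8 can be 18, hence seat 8 = 18.

18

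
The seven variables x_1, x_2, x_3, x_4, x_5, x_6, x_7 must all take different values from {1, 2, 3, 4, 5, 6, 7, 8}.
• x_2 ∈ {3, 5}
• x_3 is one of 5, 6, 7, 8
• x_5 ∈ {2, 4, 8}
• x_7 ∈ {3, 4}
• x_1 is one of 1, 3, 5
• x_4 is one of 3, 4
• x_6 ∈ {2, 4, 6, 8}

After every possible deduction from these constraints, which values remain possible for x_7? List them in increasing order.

The 2 variables x_4 and x_7 are confined to {3, 4}, which locks those values in; drop them from x_1, x_2, x_5, x_6.
That leaves x_2 = 5. So x_1, x_3 can't be 5.
x_1 must be 1 (only option left).
No further eliminations apply; x_7 can still be any of 3, 4.

3, 4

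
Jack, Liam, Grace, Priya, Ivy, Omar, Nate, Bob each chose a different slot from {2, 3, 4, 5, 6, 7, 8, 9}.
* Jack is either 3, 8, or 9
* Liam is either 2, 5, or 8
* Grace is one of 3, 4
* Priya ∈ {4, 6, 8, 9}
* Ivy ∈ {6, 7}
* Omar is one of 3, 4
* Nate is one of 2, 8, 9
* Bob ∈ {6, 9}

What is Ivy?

7

Among the 8 variables, 5 fits only Liam (and all 8 values in {2, 3, 4, 5, 6, 7, 8, 9} must be used), so Liam = 5.
Among the 7 still-open variables, 2 fits only Nate (and all 7 values in {2, 3, 4, 6, 7, 8, 9} must be used), so Nate = 2.
The 6 still-open variables draw from only 6 values {3, 4, 6, 7, 8, 9}, so each is used; only Ivy can be 7, hence Ivy = 7.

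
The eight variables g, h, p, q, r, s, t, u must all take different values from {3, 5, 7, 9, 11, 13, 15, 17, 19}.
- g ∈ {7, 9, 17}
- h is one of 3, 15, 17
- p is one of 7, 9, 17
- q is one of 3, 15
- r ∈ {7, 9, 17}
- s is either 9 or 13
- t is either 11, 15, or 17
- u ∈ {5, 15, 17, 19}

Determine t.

11

The 3 variables g, p, r are confined to {7, 9, 17}, which locks those values in; drop them from h, s, t, u.
s must be 13 (only option left).
The 2 variables h and q are confined to {3, 15}, which locks those values in; drop them from t, u.
So t = 11.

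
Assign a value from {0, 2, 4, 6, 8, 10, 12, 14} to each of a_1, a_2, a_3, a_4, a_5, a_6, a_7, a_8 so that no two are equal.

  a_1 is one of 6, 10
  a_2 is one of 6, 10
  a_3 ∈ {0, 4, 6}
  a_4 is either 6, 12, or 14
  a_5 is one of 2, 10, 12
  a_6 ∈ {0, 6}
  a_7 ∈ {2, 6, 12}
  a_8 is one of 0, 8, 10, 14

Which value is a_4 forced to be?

Among the 8 variables, 4 fits only a_3 (and all 8 values in {0, 2, 4, 6, 8, 10, 12, 14} must be used), so a_3 = 4.
The 7 still-open variables draw from only 7 values {0, 2, 6, 8, 10, 12, 14}, so each is used; only a_8 can be 8, hence a_8 = 8.
The 6 still-open variables together cover exactly {0, 2, 6, 10, 12, 14} — 6 values for 6 variables — and 0 appears only in a_6's list, so a_6 = 0.
The 5 still-open variables together cover exactly {2, 6, 10, 12, 14} — 5 values for 5 variables — and 14 appears only in a_4's list, so a_4 = 14.

14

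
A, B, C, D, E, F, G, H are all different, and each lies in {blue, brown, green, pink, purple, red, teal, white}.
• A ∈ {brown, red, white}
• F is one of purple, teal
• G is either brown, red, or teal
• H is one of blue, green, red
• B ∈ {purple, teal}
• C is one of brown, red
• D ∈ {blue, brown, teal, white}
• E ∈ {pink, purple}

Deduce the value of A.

white

The 8 variables draw from only 8 values {blue, brown, green, pink, purple, red, teal, white}, so each is used; only H can be green, hence H = green.
The 7 still-open variables together cover exactly {blue, brown, pink, purple, red, teal, white} — 7 values for 7 variables — and blue appears only in D's list, so D = blue.
The 6 still-open variables together cover exactly {brown, pink, purple, red, teal, white} — 6 values for 6 variables — and pink appears only in E's list, so E = pink.
The 5 still-open variables draw from only 5 values {brown, purple, red, teal, white}, so each is used; only A can be white, hence A = white.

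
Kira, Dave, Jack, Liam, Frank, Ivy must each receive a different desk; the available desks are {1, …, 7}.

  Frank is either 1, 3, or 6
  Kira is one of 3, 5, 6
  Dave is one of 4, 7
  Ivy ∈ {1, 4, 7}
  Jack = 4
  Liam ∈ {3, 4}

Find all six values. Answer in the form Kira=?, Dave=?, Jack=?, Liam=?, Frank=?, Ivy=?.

Kira=5, Dave=7, Jack=4, Liam=3, Frank=6, Ivy=1

Jack has just one choice, so Jack = 4. Remove 4 from Dave, Liam, Ivy.
Liam's domain is down to {3}, so Liam = 3. So Kira, Frank can't be 3.
Dave's domain is down to {7}, so Dave = 7. Remove 7 from Ivy.
That leaves Ivy = 1. Strike 1 from Frank.
Frank must be 6 (only option left). Remove 6 from Kira.
That leaves Kira = 5.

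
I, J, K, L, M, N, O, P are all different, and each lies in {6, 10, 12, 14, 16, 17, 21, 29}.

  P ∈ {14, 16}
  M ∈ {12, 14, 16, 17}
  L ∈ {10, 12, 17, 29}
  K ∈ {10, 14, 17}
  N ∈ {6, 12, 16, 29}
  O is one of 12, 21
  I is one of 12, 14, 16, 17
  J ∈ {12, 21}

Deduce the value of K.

Among the 8 variables, 6 fits only N (and all 8 values in {6, 10, 12, 14, 16, 17, 21, 29} must be used), so N = 6.
The 7 still-open variables together cover exactly {10, 12, 14, 16, 17, 21, 29} — 7 values for 7 variables — and 29 appears only in L's list, so L = 29.
The 6 still-open variables together cover exactly {10, 12, 14, 16, 17, 21} — 6 values for 6 variables — and 10 appears only in K's list, so K = 10.

10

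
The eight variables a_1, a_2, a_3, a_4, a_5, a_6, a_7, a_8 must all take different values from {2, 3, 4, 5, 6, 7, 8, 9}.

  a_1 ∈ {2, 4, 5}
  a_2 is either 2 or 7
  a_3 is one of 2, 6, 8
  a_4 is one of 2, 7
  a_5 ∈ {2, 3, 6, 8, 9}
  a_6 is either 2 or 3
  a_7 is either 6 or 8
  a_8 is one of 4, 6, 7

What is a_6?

3

The 8 variables together cover exactly {2, 3, 4, 5, 6, 7, 8, 9} — 8 values for 8 variables — and 5 appears only in a_1's list, so a_1 = 5.
Among the 7 still-open variables, 4 fits only a_8 (and all 7 values in {2, 3, 4, 6, 7, 8, 9} must be used), so a_8 = 4.
Among the 6 still-open variables, 9 fits only a_5 (and all 6 values in {2, 3, 6, 7, 8, 9} must be used), so a_5 = 9.
Among the 5 still-open variables, 3 fits only a_6 (and all 5 values in {2, 3, 6, 7, 8} must be used), so a_6 = 3.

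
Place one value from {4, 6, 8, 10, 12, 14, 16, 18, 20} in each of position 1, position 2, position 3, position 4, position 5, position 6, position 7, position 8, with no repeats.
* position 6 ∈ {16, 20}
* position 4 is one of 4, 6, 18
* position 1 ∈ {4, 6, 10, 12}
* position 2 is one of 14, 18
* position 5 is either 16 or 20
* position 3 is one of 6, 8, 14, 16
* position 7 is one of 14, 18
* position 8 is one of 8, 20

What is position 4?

4

position 2 and position 7 between them cover only {14, 18} — a naked pair. Remove those values from position 3, position 4.
position 5 and position 6 share exactly the 2 values {16, 20}; by pigeonhole those values go to them, so strike 16, 20 from position 3, position 8.
position 8 has just one choice, so position 8 = 8. Remove 8 from position 3.
That leaves position 3 = 6. Remove 6 from position 1, position 4.
So position 4 = 4.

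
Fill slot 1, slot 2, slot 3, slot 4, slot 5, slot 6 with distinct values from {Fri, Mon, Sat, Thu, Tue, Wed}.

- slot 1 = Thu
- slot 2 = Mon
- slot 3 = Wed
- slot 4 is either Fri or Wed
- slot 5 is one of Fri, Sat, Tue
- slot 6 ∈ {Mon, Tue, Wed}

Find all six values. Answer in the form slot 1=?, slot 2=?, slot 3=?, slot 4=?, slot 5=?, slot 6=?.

slot 1 has just one choice, so slot 1 = Thu.
slot 2 must be Mon (only option left). Remove Mon from slot 6.
slot 3's domain is down to {Wed}, so slot 3 = Wed. Strike Wed from slot 4, slot 6.
That leaves slot 4 = Fri. Strike Fri from slot 5.
slot 6's domain is down to {Tue}, so slot 6 = Tue. Remove Tue from slot 5.
That leaves slot 5 = Sat.

slot 1=Thu, slot 2=Mon, slot 3=Wed, slot 4=Fri, slot 5=Sat, slot 6=Tue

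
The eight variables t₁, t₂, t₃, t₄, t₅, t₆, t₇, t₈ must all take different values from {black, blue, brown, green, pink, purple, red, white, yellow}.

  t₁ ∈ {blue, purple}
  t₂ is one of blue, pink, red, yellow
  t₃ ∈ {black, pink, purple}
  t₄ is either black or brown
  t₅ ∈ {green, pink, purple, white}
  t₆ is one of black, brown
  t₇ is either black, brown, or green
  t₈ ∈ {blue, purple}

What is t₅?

The 2 variables t₁ and t₈ are confined to {blue, purple}, which locks those values in; drop them from t₂, t₃, t₅.
t₄ and t₆ share exactly the 2 values {black, brown}; by pigeonhole those values go to them, so strike black, brown from t₃, t₇.
That leaves t₃ = pink. Strike pink from t₂, t₅.
t₇'s domain is down to {green}, so t₇ = green. Eliminate green elsewhere: t₅.
So t₅ = white.

white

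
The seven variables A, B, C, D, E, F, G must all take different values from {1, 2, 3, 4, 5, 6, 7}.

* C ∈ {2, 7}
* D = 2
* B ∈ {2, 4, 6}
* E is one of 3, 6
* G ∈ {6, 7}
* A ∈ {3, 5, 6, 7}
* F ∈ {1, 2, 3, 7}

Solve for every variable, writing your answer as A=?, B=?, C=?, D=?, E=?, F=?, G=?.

D's domain is down to {2}, so D = 2. Strike 2 from B, C, F.
C's domain is down to {7}, so C = 7. So A, F, G can't be 7.
That leaves G = 6. So A, B, E can't be 6.
B's domain is down to {4}, so B = 4.
E's domain is down to {3}, so E = 3. Remove 3 from A, F.
That leaves F = 1.
A has just one choice, so A = 5.

A=5, B=4, C=7, D=2, E=3, F=1, G=6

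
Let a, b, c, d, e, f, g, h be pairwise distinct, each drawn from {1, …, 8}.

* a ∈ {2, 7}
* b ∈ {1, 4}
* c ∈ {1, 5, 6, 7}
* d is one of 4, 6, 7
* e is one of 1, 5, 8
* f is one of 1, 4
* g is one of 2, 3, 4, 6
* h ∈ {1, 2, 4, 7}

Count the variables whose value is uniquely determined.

The 8 variables draw from only 8 values {1, 2, 3, 4, 5, 6, 7, 8}, so each is used; only g can be 3, hence g = 3.
The 7 still-open variables draw from only 7 values {1, 2, 4, 5, 6, 7, 8}, so each is used; only e can be 8, hence e = 8.
The 6 still-open variables draw from only 6 values {1, 2, 4, 5, 6, 7}, so each is used; only c can be 5, hence c = 5.
The 5 still-open variables together cover exactly {1, 2, 4, 6, 7} — 5 values for 5 variables — and 6 appears only in d's list, so d = 6.
b and f between them cover only {1, 4} — a naked pair. Remove those values from h.
Determined: c=5, d=6, e=8, g=3. The other variables each still have more than one consistent value. That makes 4.

4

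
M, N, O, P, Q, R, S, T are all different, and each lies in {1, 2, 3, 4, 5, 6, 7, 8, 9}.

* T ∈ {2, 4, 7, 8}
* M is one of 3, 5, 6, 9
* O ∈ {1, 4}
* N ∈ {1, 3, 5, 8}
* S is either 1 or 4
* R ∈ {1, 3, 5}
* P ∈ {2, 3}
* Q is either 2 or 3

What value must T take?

7

O and S share exactly the 2 values {1, 4}; by pigeonhole those values go to them, so strike 1, 4 from N, R, T.
P and Q share exactly the 2 values {2, 3}; by pigeonhole those values go to them, so strike 2, 3 from M, N, R, T.
R has just one choice, so R = 5. Remove 5 from M, N.
N must be 8 (only option left). So T can't be 8.
So T = 7.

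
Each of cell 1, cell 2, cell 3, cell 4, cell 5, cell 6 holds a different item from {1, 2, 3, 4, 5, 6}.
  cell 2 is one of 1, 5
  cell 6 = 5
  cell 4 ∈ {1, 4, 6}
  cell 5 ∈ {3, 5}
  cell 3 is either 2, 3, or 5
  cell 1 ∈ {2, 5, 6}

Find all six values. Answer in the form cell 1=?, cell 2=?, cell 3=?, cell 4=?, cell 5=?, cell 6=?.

cell 6 must be 5 (only option left). Eliminate 5 elsewhere: cell 1, cell 2, cell 3, cell 5.
That leaves cell 2 = 1. So cell 4 can't be 1.
That leaves cell 5 = 3. Eliminate 3 elsewhere: cell 3.
cell 3 has just one choice, so cell 3 = 2. Remove 2 from cell 1.
cell 1 must be 6 (only option left). Remove 6 from cell 4.
cell 4 must be 4 (only option left).

cell 1=6, cell 2=1, cell 3=2, cell 4=4, cell 5=3, cell 6=5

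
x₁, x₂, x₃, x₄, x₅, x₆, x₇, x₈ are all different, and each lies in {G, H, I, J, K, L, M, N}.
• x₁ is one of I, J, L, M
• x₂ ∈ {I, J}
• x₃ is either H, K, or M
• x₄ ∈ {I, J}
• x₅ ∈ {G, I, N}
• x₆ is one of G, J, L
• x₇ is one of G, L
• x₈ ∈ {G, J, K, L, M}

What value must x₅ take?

N

The 8 variables draw from only 8 values {G, H, I, J, K, L, M, N}, so each is used; only x₃ can be H, hence x₃ = H.
The 7 still-open variables draw from only 7 values {G, I, J, K, L, M, N}, so each is used; only x₈ can be K, hence x₈ = K.
The 6 still-open variables draw from only 6 values {G, I, J, L, M, N}, so each is used; only x₁ can be M, hence x₁ = M.
Among the 5 still-open variables, N fits only x₅ (and all 5 values in {G, I, J, L, N} must be used), so x₅ = N.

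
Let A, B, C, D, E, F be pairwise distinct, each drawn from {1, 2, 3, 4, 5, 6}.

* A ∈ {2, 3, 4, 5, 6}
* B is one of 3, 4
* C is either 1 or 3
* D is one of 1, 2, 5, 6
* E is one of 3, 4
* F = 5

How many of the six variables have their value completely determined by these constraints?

2

F's domain is down to {5}, so F = 5. Remove 5 from A, D.
B and E between them cover only {3, 4} — a naked pair. Remove those values from A, C.
That leaves C = 1. Strike 1 from D.
Determined: C=1, F=5. The other variables each still have more than one consistent value. That makes 2.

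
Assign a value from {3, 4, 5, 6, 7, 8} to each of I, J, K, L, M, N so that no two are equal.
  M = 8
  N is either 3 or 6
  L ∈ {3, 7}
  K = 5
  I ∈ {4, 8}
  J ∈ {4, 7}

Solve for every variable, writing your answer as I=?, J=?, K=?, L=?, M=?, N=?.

K must be 5 (only option left).
M has just one choice, so M = 8. Remove 8 from I.
That leaves I = 4. So J can't be 4.
J must be 7 (only option left). Eliminate 7 elsewhere: L.
That leaves L = 3. Eliminate 3 elsewhere: N.
N must be 6 (only option left).

I=4, J=7, K=5, L=3, M=8, N=6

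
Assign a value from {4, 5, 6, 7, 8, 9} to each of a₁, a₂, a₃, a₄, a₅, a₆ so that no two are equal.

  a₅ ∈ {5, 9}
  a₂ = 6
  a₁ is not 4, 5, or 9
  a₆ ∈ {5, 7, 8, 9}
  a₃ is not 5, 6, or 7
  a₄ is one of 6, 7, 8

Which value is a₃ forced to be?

4

a₂ must be 6 (only option left). Remove 6 from a₁, a₄.
Among the 5 still-open variables, 4 fits only a₃ (and all 5 values in {4, 5, 7, 8, 9} must be used), so a₃ = 4.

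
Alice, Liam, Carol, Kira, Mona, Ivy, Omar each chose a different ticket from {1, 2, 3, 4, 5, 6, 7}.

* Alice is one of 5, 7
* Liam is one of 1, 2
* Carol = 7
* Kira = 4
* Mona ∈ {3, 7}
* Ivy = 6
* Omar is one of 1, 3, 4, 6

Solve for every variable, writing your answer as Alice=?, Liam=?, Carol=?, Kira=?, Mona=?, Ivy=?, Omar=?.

Alice=5, Liam=2, Carol=7, Kira=4, Mona=3, Ivy=6, Omar=1

Carol's domain is down to {7}, so Carol = 7. Eliminate 7 elsewhere: Alice, Mona.
Kira's domain is down to {4}, so Kira = 4. Eliminate 4 elsewhere: Omar.
Mona's domain is down to {3}, so Mona = 3. Remove 3 from Omar.
That leaves Ivy = 6. So Omar can't be 6.
That leaves Omar = 1. Eliminate 1 elsewhere: Liam.
That leaves Alice = 5.
Liam's domain is down to {2}, so Liam = 2.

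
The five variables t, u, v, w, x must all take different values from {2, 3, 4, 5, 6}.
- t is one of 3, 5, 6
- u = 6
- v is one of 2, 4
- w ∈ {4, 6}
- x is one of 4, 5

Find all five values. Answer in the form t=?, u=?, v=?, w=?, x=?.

t=3, u=6, v=2, w=4, x=5

u has just one choice, so u = 6. So t, w can't be 6.
That leaves w = 4. Strike 4 from v, x.
x has just one choice, so x = 5. So t can't be 5.
t's domain is down to {3}, so t = 3.
v must be 2 (only option left).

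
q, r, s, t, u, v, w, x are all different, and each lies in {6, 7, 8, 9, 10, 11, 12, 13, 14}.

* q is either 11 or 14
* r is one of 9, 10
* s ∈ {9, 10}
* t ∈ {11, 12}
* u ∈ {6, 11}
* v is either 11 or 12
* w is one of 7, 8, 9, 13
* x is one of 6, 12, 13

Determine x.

r and s between them cover only {9, 10} — a naked pair. Remove those values from w.
t and v between them cover only {11, 12} — a naked pair. Remove those values from q, u, x.
q must be 14 (only option left).
u must be 6 (only option left). So x can't be 6.
So x = 13.

13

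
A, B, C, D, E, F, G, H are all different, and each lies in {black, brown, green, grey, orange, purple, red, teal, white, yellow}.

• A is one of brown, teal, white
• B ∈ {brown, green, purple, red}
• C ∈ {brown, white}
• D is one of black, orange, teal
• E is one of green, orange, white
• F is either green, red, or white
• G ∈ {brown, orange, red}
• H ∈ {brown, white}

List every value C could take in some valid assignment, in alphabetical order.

The 8 variables draw from only 8 values {black, brown, green, orange, purple, red, teal, white}, so each is used; only D can be black, hence D = black.
The 7 still-open variables together cover exactly {brown, green, orange, purple, red, teal, white} — 7 values for 7 variables — and purple appears only in B's list, so B = purple.
The 6 still-open variables draw from only 6 values {brown, green, orange, red, teal, white}, so each is used; only A can be teal, hence A = teal.
C and H share exactly the 2 values {brown, white}; by pigeonhole those values go to them, so strike brown, white from E, F, G.
No further eliminations apply; C can still be any of brown, white.

brown, white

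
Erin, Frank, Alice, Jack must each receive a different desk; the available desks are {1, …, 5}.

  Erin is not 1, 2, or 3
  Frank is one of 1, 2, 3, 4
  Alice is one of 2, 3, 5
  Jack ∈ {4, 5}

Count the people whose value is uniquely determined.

0

The 2 variables Erin and Jack are confined to {4, 5}, which locks those values in; drop them from Frank, Alice.
Determined: none. The other people each still have more than one consistent value. That makes 0.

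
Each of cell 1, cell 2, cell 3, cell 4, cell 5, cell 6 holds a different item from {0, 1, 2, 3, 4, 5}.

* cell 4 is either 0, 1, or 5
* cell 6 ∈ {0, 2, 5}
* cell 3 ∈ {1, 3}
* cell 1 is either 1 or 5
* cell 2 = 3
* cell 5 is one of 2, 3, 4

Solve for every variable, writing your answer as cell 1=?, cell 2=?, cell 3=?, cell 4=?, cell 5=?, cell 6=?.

cell 2 must be 3 (only option left). Strike 3 from cell 3, cell 5.
cell 3 must be 1 (only option left). Strike 1 from cell 1, cell 4.
cell 1 must be 5 (only option left). Strike 5 from cell 4, cell 6.
cell 4 must be 0 (only option left). So cell 6 can't be 0.
cell 6 must be 2 (only option left). Remove 2 from cell 5.
That leaves cell 5 = 4.

cell 1=5, cell 2=3, cell 3=1, cell 4=0, cell 5=4, cell 6=2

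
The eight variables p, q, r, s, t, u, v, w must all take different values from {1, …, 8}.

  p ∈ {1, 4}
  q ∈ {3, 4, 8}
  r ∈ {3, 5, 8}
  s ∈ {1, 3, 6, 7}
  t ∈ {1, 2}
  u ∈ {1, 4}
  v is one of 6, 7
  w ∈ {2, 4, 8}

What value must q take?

The 8 variables together cover exactly {1, 2, 3, 4, 5, 6, 7, 8} — 8 values for 8 variables — and 5 appears only in r's list, so r = 5.
p and u between them cover only {1, 4} — a naked pair. Remove those values from q, s, t, w.
t's domain is down to {2}, so t = 2. Eliminate 2 elsewhere: w.
w must be 8 (only option left). So q can't be 8.
So q = 3.

3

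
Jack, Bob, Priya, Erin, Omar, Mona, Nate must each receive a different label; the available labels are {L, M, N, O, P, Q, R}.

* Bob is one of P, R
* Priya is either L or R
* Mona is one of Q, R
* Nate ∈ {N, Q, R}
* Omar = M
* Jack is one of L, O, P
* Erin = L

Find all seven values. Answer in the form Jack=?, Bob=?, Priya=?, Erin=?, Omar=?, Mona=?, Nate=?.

Jack=O, Bob=P, Priya=R, Erin=L, Omar=M, Mona=Q, Nate=N

Erin has just one choice, so Erin = L. Eliminate L elsewhere: Jack, Priya.
That leaves Omar = M.
Priya must be R (only option left). Eliminate R elsewhere: Bob, Mona, Nate.
That leaves Mona = Q. Remove Q from Nate.
Nate's domain is down to {N}, so Nate = N.
Bob's domain is down to {P}, so Bob = P. Remove P from Jack.
That leaves Jack = O.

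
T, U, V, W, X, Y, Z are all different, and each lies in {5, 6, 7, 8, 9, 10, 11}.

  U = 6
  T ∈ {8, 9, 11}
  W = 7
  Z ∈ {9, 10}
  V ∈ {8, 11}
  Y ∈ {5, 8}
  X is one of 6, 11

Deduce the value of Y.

U's domain is down to {6}, so U = 6. Strike 6 from X.
That leaves W = 7.
That leaves X = 11. Strike 11 from T, V.
V must be 8 (only option left). So T, Y can't be 8.
So Y = 5.

5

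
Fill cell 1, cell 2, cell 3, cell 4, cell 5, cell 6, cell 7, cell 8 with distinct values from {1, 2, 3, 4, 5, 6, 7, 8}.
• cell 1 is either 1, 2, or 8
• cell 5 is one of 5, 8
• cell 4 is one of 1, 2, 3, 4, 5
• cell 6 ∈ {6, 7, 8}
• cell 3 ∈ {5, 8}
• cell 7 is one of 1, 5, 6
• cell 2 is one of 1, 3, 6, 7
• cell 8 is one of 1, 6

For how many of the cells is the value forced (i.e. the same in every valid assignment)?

The 8 variables draw from only 8 values {1, 2, 3, 4, 5, 6, 7, 8}, so each is used; only cell 4 can be 4, hence cell 4 = 4.
The 7 still-open variables together cover exactly {1, 2, 3, 5, 6, 7, 8} — 7 values for 7 variables — and 2 appears only in cell 1's list, so cell 1 = 2.
The 6 still-open variables draw from only 6 values {1, 3, 5, 6, 7, 8}, so each is used; only cell 2 can be 3, hence cell 2 = 3.
The 5 still-open variables draw from only 5 values {1, 5, 6, 7, 8}, so each is used; only cell 6 can be 7, hence cell 6 = 7.
cell 3 and cell 5 share exactly the 2 values {5, 8}; by pigeonhole those values go to them, so strike 5, 8 from cell 7.
Determined: cell 1=2, cell 2=3, cell 4=4, cell 6=7. The other cells each still have more than one consistent value. That makes 4.

4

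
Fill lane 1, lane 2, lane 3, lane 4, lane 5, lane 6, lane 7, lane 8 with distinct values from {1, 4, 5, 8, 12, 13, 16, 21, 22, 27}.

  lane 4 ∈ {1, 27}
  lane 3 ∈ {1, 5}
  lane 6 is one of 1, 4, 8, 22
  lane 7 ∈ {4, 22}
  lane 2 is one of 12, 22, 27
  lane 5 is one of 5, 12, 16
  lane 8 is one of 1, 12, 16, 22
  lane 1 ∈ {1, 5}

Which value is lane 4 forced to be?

Among the 8 variables, 8 fits only lane 6 (and all 8 values in {1, 4, 5, 8, 12, 16, 22, 27} must be used), so lane 6 = 8.
The 7 still-open variables together cover exactly {1, 4, 5, 12, 16, 22, 27} — 7 values for 7 variables — and 4 appears only in lane 7's list, so lane 7 = 4.
The 2 variables lane 1 and lane 3 are confined to {1, 5}, which locks those values in; drop them from lane 4, lane 5, lane 8.
So lane 4 = 27.

27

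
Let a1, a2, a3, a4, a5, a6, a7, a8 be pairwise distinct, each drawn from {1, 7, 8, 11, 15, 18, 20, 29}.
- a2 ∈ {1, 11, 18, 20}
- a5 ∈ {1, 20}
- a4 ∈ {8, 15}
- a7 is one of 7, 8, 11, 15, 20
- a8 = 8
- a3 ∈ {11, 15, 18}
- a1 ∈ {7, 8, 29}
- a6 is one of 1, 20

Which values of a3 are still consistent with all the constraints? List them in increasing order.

a8's domain is down to {8}, so a8 = 8. Eliminate 8 elsewhere: a1, a4, a7.
a4 has just one choice, so a4 = 15. Eliminate 15 elsewhere: a3, a7.
Among the 6 still-open variables, 29 fits only a1 (and all 6 values in {1, 7, 11, 18, 20, 29} must be used), so a1 = 29.
The 5 still-open variables together cover exactly {1, 7, 11, 18, 20} — 5 values for 5 variables — and 7 appears only in a7's list, so a7 = 7.
The 2 variables a5 and a6 are confined to {1, 20}, which locks those values in; drop them from a2.
No further eliminations apply; a3 can still be any of 11, 18.

11, 18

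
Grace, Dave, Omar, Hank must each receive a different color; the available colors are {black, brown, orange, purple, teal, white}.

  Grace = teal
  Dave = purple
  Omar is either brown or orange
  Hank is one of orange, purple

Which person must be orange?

Hank

Grace's domain is down to {teal}, so Grace = teal.
Dave has just one choice, so Dave = purple. Remove purple from Hank.
So orange goes to Hank.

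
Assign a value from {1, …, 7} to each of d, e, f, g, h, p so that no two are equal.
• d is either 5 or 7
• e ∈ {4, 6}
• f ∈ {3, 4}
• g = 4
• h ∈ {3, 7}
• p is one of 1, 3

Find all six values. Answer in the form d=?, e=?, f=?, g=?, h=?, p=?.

d=5, e=6, f=3, g=4, h=7, p=1

g must be 4 (only option left). Strike 4 from e, f.
e has just one choice, so e = 6.
f's domain is down to {3}, so f = 3. Strike 3 from h, p.
h has just one choice, so h = 7. So d can't be 7.
p has just one choice, so p = 1.
d must be 5 (only option left).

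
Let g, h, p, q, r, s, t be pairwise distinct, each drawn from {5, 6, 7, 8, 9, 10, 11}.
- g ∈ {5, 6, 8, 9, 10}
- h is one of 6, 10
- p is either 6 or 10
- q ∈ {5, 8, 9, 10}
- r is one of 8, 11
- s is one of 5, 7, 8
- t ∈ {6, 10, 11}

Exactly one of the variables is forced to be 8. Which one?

r

The 7 variables together cover exactly {5, 6, 7, 8, 9, 10, 11} — 7 values for 7 variables — and 7 appears only in s's list, so s = 7.
h and p between them cover only {6, 10} — a naked pair. Remove those values from g, q, t.
t has just one choice, so t = 11. Eliminate 11 elsewhere: r.
So 8 goes to r.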